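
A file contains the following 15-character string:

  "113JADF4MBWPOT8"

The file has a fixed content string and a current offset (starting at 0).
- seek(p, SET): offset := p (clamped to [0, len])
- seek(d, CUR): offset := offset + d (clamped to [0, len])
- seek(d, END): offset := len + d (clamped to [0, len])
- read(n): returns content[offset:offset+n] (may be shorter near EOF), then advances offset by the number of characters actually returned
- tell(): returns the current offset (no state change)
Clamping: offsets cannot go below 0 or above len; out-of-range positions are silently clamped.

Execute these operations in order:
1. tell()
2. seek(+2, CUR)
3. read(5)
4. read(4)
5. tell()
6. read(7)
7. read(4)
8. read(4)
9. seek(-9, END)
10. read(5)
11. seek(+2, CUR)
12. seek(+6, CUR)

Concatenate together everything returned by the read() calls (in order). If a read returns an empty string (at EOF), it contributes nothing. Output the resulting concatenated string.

Answer: 3JADF4MBWPOT8F4MBW

Derivation:
After 1 (tell()): offset=0
After 2 (seek(+2, CUR)): offset=2
After 3 (read(5)): returned '3JADF', offset=7
After 4 (read(4)): returned '4MBW', offset=11
After 5 (tell()): offset=11
After 6 (read(7)): returned 'POT8', offset=15
After 7 (read(4)): returned '', offset=15
After 8 (read(4)): returned '', offset=15
After 9 (seek(-9, END)): offset=6
After 10 (read(5)): returned 'F4MBW', offset=11
After 11 (seek(+2, CUR)): offset=13
After 12 (seek(+6, CUR)): offset=15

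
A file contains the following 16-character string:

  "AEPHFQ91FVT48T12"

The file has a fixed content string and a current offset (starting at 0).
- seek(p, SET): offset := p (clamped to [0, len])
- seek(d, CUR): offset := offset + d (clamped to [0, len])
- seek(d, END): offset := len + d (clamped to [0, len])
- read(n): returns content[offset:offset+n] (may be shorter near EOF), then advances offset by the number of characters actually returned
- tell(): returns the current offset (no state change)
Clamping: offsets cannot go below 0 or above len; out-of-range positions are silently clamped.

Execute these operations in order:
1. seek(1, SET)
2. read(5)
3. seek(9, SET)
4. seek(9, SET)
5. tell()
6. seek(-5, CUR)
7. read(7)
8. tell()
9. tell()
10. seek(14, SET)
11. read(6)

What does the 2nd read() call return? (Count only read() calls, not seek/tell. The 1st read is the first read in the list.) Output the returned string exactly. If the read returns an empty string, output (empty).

After 1 (seek(1, SET)): offset=1
After 2 (read(5)): returned 'EPHFQ', offset=6
After 3 (seek(9, SET)): offset=9
After 4 (seek(9, SET)): offset=9
After 5 (tell()): offset=9
After 6 (seek(-5, CUR)): offset=4
After 7 (read(7)): returned 'FQ91FVT', offset=11
After 8 (tell()): offset=11
After 9 (tell()): offset=11
After 10 (seek(14, SET)): offset=14
After 11 (read(6)): returned '12', offset=16

Answer: FQ91FVT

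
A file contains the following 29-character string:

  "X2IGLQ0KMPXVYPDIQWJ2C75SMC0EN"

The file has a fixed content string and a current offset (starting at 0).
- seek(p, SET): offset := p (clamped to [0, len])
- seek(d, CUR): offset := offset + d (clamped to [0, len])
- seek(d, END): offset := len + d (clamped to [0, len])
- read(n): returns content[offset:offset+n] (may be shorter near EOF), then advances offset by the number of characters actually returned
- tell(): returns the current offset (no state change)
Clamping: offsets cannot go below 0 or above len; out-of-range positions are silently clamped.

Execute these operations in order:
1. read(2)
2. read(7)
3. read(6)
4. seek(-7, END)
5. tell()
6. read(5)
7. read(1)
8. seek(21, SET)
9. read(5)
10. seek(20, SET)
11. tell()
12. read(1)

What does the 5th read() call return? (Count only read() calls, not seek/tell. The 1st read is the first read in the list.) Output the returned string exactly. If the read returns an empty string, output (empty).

After 1 (read(2)): returned 'X2', offset=2
After 2 (read(7)): returned 'IGLQ0KM', offset=9
After 3 (read(6)): returned 'PXVYPD', offset=15
After 4 (seek(-7, END)): offset=22
After 5 (tell()): offset=22
After 6 (read(5)): returned '5SMC0', offset=27
After 7 (read(1)): returned 'E', offset=28
After 8 (seek(21, SET)): offset=21
After 9 (read(5)): returned '75SMC', offset=26
After 10 (seek(20, SET)): offset=20
After 11 (tell()): offset=20
After 12 (read(1)): returned 'C', offset=21

Answer: E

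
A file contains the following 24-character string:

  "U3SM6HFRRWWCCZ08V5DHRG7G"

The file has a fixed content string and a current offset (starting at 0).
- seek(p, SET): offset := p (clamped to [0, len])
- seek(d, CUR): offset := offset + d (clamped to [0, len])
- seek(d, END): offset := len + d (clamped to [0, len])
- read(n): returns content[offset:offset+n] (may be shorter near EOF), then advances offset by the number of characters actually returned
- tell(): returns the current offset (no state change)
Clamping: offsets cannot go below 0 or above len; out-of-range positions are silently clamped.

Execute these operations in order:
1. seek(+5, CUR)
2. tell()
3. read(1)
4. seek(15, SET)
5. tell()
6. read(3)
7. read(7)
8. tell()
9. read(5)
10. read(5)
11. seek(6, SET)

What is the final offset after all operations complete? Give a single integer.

Answer: 6

Derivation:
After 1 (seek(+5, CUR)): offset=5
After 2 (tell()): offset=5
After 3 (read(1)): returned 'H', offset=6
After 4 (seek(15, SET)): offset=15
After 5 (tell()): offset=15
After 6 (read(3)): returned '8V5', offset=18
After 7 (read(7)): returned 'DHRG7G', offset=24
After 8 (tell()): offset=24
After 9 (read(5)): returned '', offset=24
After 10 (read(5)): returned '', offset=24
After 11 (seek(6, SET)): offset=6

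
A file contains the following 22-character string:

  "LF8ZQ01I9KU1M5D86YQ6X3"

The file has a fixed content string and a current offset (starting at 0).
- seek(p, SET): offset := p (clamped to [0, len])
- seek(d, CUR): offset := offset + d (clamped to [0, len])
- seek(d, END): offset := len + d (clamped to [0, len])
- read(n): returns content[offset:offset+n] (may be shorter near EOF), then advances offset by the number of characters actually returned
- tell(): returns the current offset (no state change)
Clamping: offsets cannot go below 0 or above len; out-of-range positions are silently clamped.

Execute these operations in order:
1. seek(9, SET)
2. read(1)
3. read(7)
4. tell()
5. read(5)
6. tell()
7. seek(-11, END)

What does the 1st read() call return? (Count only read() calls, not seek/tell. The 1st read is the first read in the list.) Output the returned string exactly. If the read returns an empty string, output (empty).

Answer: K

Derivation:
After 1 (seek(9, SET)): offset=9
After 2 (read(1)): returned 'K', offset=10
After 3 (read(7)): returned 'U1M5D86', offset=17
After 4 (tell()): offset=17
After 5 (read(5)): returned 'YQ6X3', offset=22
After 6 (tell()): offset=22
After 7 (seek(-11, END)): offset=11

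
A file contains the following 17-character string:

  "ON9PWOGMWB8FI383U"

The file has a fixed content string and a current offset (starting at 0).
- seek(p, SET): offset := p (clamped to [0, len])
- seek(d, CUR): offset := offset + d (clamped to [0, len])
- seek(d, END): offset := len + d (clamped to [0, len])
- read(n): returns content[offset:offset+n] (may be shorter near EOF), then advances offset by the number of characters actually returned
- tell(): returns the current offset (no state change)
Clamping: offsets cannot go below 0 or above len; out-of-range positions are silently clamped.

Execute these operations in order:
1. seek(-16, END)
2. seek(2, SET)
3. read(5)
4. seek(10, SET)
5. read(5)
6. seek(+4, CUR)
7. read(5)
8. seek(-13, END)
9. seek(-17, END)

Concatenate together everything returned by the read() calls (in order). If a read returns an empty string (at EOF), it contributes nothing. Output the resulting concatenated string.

Answer: 9PWOG8FI38

Derivation:
After 1 (seek(-16, END)): offset=1
After 2 (seek(2, SET)): offset=2
After 3 (read(5)): returned '9PWOG', offset=7
After 4 (seek(10, SET)): offset=10
After 5 (read(5)): returned '8FI38', offset=15
After 6 (seek(+4, CUR)): offset=17
After 7 (read(5)): returned '', offset=17
After 8 (seek(-13, END)): offset=4
After 9 (seek(-17, END)): offset=0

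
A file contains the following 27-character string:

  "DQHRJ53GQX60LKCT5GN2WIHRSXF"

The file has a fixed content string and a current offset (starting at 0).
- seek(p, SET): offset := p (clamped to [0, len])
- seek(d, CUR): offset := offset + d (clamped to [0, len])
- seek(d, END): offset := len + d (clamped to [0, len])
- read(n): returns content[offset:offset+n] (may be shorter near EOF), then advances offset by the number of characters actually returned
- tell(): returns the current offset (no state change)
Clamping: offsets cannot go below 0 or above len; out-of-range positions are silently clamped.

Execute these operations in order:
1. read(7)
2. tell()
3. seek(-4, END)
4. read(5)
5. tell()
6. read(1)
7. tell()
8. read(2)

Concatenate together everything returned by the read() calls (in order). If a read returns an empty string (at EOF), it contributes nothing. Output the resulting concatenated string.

Answer: DQHRJ53RSXF

Derivation:
After 1 (read(7)): returned 'DQHRJ53', offset=7
After 2 (tell()): offset=7
After 3 (seek(-4, END)): offset=23
After 4 (read(5)): returned 'RSXF', offset=27
After 5 (tell()): offset=27
After 6 (read(1)): returned '', offset=27
After 7 (tell()): offset=27
After 8 (read(2)): returned '', offset=27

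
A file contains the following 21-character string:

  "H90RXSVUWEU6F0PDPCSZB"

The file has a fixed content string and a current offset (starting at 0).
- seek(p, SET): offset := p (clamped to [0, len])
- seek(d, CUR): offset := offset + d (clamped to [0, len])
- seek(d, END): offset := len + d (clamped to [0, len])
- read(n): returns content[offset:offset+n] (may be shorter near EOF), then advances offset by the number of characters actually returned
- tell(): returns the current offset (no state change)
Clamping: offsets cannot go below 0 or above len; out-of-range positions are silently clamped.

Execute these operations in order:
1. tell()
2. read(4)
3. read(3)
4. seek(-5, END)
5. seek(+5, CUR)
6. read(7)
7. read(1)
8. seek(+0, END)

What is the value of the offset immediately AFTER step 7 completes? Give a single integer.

Answer: 21

Derivation:
After 1 (tell()): offset=0
After 2 (read(4)): returned 'H90R', offset=4
After 3 (read(3)): returned 'XSV', offset=7
After 4 (seek(-5, END)): offset=16
After 5 (seek(+5, CUR)): offset=21
After 6 (read(7)): returned '', offset=21
After 7 (read(1)): returned '', offset=21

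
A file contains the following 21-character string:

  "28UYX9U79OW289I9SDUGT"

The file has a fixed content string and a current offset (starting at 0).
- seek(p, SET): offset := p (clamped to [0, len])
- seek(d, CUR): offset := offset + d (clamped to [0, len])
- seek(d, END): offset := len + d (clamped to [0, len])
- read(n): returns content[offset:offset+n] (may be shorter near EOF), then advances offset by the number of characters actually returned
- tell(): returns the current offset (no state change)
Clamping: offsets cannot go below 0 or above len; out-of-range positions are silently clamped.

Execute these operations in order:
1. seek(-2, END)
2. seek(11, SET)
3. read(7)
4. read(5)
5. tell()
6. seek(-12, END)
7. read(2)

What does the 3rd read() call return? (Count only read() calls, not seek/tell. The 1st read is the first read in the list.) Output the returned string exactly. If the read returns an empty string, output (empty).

Answer: OW

Derivation:
After 1 (seek(-2, END)): offset=19
After 2 (seek(11, SET)): offset=11
After 3 (read(7)): returned '289I9SD', offset=18
After 4 (read(5)): returned 'UGT', offset=21
After 5 (tell()): offset=21
After 6 (seek(-12, END)): offset=9
After 7 (read(2)): returned 'OW', offset=11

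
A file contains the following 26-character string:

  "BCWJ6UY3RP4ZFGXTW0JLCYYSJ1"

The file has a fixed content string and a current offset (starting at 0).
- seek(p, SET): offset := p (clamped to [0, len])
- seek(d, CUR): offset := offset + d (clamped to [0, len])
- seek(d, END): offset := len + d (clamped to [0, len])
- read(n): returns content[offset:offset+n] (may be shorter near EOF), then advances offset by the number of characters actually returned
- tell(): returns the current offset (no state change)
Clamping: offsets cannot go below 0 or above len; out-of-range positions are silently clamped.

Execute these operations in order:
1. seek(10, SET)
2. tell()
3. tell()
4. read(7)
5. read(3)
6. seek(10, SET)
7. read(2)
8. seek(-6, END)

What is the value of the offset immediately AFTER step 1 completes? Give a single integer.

After 1 (seek(10, SET)): offset=10

Answer: 10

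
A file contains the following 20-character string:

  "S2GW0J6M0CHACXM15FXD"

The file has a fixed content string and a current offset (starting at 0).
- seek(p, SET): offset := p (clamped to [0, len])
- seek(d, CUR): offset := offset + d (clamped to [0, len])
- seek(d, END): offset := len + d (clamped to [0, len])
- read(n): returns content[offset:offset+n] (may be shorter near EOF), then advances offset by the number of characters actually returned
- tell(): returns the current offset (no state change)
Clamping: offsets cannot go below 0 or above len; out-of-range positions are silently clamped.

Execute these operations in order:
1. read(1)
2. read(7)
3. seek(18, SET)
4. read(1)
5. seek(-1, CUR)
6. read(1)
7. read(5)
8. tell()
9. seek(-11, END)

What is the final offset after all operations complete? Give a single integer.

After 1 (read(1)): returned 'S', offset=1
After 2 (read(7)): returned '2GW0J6M', offset=8
After 3 (seek(18, SET)): offset=18
After 4 (read(1)): returned 'X', offset=19
After 5 (seek(-1, CUR)): offset=18
After 6 (read(1)): returned 'X', offset=19
After 7 (read(5)): returned 'D', offset=20
After 8 (tell()): offset=20
After 9 (seek(-11, END)): offset=9

Answer: 9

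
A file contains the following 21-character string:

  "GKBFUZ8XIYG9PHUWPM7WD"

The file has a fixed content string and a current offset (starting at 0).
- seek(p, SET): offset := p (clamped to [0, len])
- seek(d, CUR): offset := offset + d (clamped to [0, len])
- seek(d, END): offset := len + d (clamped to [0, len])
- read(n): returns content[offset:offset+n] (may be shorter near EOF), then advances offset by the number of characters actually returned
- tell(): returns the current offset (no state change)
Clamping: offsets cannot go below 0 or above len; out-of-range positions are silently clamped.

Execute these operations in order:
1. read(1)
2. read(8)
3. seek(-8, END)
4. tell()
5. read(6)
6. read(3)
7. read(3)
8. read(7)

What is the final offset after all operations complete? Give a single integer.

Answer: 21

Derivation:
After 1 (read(1)): returned 'G', offset=1
After 2 (read(8)): returned 'KBFUZ8XI', offset=9
After 3 (seek(-8, END)): offset=13
After 4 (tell()): offset=13
After 5 (read(6)): returned 'HUWPM7', offset=19
After 6 (read(3)): returned 'WD', offset=21
After 7 (read(3)): returned '', offset=21
After 8 (read(7)): returned '', offset=21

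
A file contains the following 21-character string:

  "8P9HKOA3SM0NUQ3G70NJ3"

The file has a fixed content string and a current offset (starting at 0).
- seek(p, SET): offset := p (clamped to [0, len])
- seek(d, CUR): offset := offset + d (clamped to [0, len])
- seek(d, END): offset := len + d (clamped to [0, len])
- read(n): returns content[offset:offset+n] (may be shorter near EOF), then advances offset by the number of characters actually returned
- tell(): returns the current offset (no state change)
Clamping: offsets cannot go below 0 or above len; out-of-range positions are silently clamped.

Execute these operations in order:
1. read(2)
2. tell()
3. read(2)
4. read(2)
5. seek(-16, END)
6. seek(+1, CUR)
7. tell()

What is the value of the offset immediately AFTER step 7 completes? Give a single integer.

After 1 (read(2)): returned '8P', offset=2
After 2 (tell()): offset=2
After 3 (read(2)): returned '9H', offset=4
After 4 (read(2)): returned 'KO', offset=6
After 5 (seek(-16, END)): offset=5
After 6 (seek(+1, CUR)): offset=6
After 7 (tell()): offset=6

Answer: 6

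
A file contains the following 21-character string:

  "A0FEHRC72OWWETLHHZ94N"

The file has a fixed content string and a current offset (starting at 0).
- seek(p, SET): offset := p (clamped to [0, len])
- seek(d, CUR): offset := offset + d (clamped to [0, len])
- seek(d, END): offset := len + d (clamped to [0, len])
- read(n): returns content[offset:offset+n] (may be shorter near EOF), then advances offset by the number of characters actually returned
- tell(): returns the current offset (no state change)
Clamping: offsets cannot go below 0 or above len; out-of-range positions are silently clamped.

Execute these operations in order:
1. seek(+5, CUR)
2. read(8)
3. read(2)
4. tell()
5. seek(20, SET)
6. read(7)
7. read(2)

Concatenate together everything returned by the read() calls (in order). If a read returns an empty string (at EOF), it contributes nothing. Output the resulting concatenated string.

After 1 (seek(+5, CUR)): offset=5
After 2 (read(8)): returned 'RC72OWWE', offset=13
After 3 (read(2)): returned 'TL', offset=15
After 4 (tell()): offset=15
After 5 (seek(20, SET)): offset=20
After 6 (read(7)): returned 'N', offset=21
After 7 (read(2)): returned '', offset=21

Answer: RC72OWWETLN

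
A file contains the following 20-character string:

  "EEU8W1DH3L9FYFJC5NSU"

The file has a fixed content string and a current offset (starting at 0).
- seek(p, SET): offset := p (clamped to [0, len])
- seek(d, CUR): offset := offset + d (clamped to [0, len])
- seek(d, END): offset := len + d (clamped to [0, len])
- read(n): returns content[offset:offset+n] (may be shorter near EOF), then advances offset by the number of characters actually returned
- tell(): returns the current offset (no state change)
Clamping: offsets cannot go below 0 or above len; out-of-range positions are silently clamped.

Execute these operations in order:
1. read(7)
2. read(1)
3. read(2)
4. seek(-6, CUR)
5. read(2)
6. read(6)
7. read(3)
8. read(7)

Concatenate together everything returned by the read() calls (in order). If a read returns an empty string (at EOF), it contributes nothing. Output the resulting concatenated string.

Answer: EEU8W1DH3LW1DH3L9FYFJC5NSU

Derivation:
After 1 (read(7)): returned 'EEU8W1D', offset=7
After 2 (read(1)): returned 'H', offset=8
After 3 (read(2)): returned '3L', offset=10
After 4 (seek(-6, CUR)): offset=4
After 5 (read(2)): returned 'W1', offset=6
After 6 (read(6)): returned 'DH3L9F', offset=12
After 7 (read(3)): returned 'YFJ', offset=15
After 8 (read(7)): returned 'C5NSU', offset=20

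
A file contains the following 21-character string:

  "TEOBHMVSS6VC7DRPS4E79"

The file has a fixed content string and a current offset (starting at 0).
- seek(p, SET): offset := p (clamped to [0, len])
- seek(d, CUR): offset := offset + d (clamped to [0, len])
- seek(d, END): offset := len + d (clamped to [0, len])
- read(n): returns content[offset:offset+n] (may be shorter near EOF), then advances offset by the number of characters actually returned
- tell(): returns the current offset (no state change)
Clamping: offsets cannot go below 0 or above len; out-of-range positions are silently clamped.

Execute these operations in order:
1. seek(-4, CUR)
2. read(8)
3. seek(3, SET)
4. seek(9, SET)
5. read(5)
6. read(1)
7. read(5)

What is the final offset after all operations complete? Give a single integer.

After 1 (seek(-4, CUR)): offset=0
After 2 (read(8)): returned 'TEOBHMVS', offset=8
After 3 (seek(3, SET)): offset=3
After 4 (seek(9, SET)): offset=9
After 5 (read(5)): returned '6VC7D', offset=14
After 6 (read(1)): returned 'R', offset=15
After 7 (read(5)): returned 'PS4E7', offset=20

Answer: 20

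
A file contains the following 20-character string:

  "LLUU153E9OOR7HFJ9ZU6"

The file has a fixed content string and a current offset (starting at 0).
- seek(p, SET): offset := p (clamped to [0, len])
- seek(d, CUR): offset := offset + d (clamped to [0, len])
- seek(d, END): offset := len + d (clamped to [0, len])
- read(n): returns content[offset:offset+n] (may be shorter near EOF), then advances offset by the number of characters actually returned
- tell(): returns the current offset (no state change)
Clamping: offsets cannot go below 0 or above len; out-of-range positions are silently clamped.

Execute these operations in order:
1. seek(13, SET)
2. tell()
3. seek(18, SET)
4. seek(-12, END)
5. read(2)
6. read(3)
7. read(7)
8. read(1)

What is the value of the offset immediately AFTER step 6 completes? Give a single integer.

Answer: 13

Derivation:
After 1 (seek(13, SET)): offset=13
After 2 (tell()): offset=13
After 3 (seek(18, SET)): offset=18
After 4 (seek(-12, END)): offset=8
After 5 (read(2)): returned '9O', offset=10
After 6 (read(3)): returned 'OR7', offset=13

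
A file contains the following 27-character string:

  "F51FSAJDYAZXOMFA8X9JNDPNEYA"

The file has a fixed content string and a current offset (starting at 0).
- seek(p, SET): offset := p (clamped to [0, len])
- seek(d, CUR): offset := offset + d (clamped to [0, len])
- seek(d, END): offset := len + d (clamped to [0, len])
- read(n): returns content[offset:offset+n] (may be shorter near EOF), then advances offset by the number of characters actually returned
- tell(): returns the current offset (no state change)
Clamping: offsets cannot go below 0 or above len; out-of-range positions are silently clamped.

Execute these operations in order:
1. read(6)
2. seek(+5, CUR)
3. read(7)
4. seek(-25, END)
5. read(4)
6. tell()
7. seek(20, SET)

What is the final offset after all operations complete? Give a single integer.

After 1 (read(6)): returned 'F51FSA', offset=6
After 2 (seek(+5, CUR)): offset=11
After 3 (read(7)): returned 'XOMFA8X', offset=18
After 4 (seek(-25, END)): offset=2
After 5 (read(4)): returned '1FSA', offset=6
After 6 (tell()): offset=6
After 7 (seek(20, SET)): offset=20

Answer: 20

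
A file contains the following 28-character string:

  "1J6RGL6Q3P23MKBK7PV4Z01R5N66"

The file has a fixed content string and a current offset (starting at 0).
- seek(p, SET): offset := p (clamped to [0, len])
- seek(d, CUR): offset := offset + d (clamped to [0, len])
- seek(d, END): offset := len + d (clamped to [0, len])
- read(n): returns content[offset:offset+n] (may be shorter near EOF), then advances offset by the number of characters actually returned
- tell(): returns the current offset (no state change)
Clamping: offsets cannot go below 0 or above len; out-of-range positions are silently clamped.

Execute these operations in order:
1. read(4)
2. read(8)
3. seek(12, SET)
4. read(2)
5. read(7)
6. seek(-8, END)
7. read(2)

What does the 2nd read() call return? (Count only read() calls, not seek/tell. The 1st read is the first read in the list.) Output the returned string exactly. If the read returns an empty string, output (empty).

Answer: GL6Q3P23

Derivation:
After 1 (read(4)): returned '1J6R', offset=4
After 2 (read(8)): returned 'GL6Q3P23', offset=12
After 3 (seek(12, SET)): offset=12
After 4 (read(2)): returned 'MK', offset=14
After 5 (read(7)): returned 'BK7PV4Z', offset=21
After 6 (seek(-8, END)): offset=20
After 7 (read(2)): returned 'Z0', offset=22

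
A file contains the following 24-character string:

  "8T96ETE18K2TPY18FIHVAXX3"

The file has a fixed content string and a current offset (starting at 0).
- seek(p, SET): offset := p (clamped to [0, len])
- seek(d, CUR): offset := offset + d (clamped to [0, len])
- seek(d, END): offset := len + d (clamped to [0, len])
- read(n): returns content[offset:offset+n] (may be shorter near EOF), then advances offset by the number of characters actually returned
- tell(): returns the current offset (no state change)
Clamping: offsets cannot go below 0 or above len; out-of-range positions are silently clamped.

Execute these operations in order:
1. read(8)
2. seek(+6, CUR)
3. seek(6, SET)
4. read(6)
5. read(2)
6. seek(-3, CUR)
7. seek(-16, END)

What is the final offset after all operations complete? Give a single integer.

Answer: 8

Derivation:
After 1 (read(8)): returned '8T96ETE1', offset=8
After 2 (seek(+6, CUR)): offset=14
After 3 (seek(6, SET)): offset=6
After 4 (read(6)): returned 'E18K2T', offset=12
After 5 (read(2)): returned 'PY', offset=14
After 6 (seek(-3, CUR)): offset=11
After 7 (seek(-16, END)): offset=8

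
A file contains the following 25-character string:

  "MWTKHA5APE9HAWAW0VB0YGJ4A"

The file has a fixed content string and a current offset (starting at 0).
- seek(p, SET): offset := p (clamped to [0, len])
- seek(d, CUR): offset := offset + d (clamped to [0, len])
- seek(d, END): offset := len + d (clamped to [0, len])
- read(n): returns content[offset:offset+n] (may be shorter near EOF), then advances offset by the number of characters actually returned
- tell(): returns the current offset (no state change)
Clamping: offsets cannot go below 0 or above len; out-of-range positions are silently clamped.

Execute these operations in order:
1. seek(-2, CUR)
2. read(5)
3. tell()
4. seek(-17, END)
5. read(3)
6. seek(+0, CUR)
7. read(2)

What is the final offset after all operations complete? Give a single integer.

Answer: 13

Derivation:
After 1 (seek(-2, CUR)): offset=0
After 2 (read(5)): returned 'MWTKH', offset=5
After 3 (tell()): offset=5
After 4 (seek(-17, END)): offset=8
After 5 (read(3)): returned 'PE9', offset=11
After 6 (seek(+0, CUR)): offset=11
After 7 (read(2)): returned 'HA', offset=13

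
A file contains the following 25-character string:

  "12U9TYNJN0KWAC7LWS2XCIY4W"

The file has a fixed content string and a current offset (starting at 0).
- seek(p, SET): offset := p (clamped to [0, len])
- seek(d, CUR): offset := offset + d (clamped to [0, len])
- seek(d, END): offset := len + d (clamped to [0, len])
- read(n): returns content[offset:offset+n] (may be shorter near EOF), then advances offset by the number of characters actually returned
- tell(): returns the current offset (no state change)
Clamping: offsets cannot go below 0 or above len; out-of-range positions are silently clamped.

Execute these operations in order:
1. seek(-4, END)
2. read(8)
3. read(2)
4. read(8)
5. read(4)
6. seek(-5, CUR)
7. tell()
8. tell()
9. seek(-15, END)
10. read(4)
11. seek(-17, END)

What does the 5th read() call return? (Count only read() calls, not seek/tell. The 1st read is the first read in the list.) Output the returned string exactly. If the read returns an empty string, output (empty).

Answer: KWAC

Derivation:
After 1 (seek(-4, END)): offset=21
After 2 (read(8)): returned 'IY4W', offset=25
After 3 (read(2)): returned '', offset=25
After 4 (read(8)): returned '', offset=25
After 5 (read(4)): returned '', offset=25
After 6 (seek(-5, CUR)): offset=20
After 7 (tell()): offset=20
After 8 (tell()): offset=20
After 9 (seek(-15, END)): offset=10
After 10 (read(4)): returned 'KWAC', offset=14
After 11 (seek(-17, END)): offset=8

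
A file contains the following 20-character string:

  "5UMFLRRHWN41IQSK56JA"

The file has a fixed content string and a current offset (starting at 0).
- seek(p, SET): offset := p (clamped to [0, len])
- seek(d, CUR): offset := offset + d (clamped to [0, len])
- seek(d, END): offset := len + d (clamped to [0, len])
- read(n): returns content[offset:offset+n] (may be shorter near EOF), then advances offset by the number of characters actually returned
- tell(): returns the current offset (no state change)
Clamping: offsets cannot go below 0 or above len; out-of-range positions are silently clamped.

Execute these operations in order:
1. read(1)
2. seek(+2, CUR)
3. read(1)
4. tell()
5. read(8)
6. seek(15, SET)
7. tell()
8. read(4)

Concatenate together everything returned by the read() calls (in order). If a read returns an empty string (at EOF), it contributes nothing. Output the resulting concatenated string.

Answer: 5FLRRHWN41K56J

Derivation:
After 1 (read(1)): returned '5', offset=1
After 2 (seek(+2, CUR)): offset=3
After 3 (read(1)): returned 'F', offset=4
After 4 (tell()): offset=4
After 5 (read(8)): returned 'LRRHWN41', offset=12
After 6 (seek(15, SET)): offset=15
After 7 (tell()): offset=15
After 8 (read(4)): returned 'K56J', offset=19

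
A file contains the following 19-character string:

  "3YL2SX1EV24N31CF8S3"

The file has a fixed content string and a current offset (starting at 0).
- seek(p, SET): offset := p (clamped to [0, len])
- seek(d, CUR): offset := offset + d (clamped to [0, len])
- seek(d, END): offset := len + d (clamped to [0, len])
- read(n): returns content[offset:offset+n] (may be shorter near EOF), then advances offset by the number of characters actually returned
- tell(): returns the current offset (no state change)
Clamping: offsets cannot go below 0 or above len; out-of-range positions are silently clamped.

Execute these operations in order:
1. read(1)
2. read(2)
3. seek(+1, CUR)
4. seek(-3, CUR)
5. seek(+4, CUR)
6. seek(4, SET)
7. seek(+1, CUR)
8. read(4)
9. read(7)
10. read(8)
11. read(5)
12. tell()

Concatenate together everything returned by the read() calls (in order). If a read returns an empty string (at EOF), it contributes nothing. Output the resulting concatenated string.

After 1 (read(1)): returned '3', offset=1
After 2 (read(2)): returned 'YL', offset=3
After 3 (seek(+1, CUR)): offset=4
After 4 (seek(-3, CUR)): offset=1
After 5 (seek(+4, CUR)): offset=5
After 6 (seek(4, SET)): offset=4
After 7 (seek(+1, CUR)): offset=5
After 8 (read(4)): returned 'X1EV', offset=9
After 9 (read(7)): returned '24N31CF', offset=16
After 10 (read(8)): returned '8S3', offset=19
After 11 (read(5)): returned '', offset=19
After 12 (tell()): offset=19

Answer: 3YLX1EV24N31CF8S3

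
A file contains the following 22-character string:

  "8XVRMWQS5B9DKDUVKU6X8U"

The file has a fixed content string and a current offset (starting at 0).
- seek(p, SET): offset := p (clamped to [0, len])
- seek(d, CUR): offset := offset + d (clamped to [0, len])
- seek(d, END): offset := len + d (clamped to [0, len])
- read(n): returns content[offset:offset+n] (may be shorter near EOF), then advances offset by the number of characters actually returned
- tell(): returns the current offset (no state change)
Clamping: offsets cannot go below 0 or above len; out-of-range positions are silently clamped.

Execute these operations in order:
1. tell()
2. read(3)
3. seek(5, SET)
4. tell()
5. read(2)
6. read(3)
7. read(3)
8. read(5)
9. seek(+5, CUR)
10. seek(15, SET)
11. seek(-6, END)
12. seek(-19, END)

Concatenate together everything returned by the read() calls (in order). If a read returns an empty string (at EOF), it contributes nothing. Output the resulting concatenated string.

Answer: 8XVWQS5B9DKDUVKU

Derivation:
After 1 (tell()): offset=0
After 2 (read(3)): returned '8XV', offset=3
After 3 (seek(5, SET)): offset=5
After 4 (tell()): offset=5
After 5 (read(2)): returned 'WQ', offset=7
After 6 (read(3)): returned 'S5B', offset=10
After 7 (read(3)): returned '9DK', offset=13
After 8 (read(5)): returned 'DUVKU', offset=18
After 9 (seek(+5, CUR)): offset=22
After 10 (seek(15, SET)): offset=15
After 11 (seek(-6, END)): offset=16
After 12 (seek(-19, END)): offset=3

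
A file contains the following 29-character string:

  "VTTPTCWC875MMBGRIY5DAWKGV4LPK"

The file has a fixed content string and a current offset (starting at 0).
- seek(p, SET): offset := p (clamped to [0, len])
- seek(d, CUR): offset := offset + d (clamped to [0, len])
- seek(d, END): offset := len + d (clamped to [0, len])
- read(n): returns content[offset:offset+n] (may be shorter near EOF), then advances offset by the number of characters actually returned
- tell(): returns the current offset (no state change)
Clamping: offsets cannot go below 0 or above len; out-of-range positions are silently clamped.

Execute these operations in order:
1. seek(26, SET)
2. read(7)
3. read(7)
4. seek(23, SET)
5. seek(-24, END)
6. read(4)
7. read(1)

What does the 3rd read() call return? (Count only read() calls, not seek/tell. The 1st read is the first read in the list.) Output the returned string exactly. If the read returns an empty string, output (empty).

Answer: CWC8

Derivation:
After 1 (seek(26, SET)): offset=26
After 2 (read(7)): returned 'LPK', offset=29
After 3 (read(7)): returned '', offset=29
After 4 (seek(23, SET)): offset=23
After 5 (seek(-24, END)): offset=5
After 6 (read(4)): returned 'CWC8', offset=9
After 7 (read(1)): returned '7', offset=10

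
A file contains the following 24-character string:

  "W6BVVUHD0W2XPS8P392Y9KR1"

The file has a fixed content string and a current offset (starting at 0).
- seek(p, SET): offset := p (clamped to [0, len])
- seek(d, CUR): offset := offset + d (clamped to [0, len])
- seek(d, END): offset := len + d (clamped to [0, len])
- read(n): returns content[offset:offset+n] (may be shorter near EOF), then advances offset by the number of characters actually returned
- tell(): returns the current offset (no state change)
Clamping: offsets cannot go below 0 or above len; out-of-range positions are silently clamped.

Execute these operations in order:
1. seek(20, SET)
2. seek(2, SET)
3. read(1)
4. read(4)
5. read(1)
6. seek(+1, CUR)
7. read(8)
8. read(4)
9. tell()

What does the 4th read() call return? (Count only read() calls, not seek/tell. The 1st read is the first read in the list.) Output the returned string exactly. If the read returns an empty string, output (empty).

After 1 (seek(20, SET)): offset=20
After 2 (seek(2, SET)): offset=2
After 3 (read(1)): returned 'B', offset=3
After 4 (read(4)): returned 'VVUH', offset=7
After 5 (read(1)): returned 'D', offset=8
After 6 (seek(+1, CUR)): offset=9
After 7 (read(8)): returned 'W2XPS8P3', offset=17
After 8 (read(4)): returned '92Y9', offset=21
After 9 (tell()): offset=21

Answer: W2XPS8P3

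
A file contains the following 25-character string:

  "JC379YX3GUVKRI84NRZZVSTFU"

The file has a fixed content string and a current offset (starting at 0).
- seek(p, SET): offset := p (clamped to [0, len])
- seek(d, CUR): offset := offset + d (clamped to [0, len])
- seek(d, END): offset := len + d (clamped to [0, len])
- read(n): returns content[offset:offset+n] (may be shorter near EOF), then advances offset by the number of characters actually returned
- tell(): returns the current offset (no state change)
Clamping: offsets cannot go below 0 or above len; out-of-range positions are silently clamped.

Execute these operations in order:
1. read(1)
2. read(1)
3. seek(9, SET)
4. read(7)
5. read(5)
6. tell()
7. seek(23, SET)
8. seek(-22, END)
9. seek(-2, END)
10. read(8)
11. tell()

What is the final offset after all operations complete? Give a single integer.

After 1 (read(1)): returned 'J', offset=1
After 2 (read(1)): returned 'C', offset=2
After 3 (seek(9, SET)): offset=9
After 4 (read(7)): returned 'UVKRI84', offset=16
After 5 (read(5)): returned 'NRZZV', offset=21
After 6 (tell()): offset=21
After 7 (seek(23, SET)): offset=23
After 8 (seek(-22, END)): offset=3
After 9 (seek(-2, END)): offset=23
After 10 (read(8)): returned 'FU', offset=25
After 11 (tell()): offset=25

Answer: 25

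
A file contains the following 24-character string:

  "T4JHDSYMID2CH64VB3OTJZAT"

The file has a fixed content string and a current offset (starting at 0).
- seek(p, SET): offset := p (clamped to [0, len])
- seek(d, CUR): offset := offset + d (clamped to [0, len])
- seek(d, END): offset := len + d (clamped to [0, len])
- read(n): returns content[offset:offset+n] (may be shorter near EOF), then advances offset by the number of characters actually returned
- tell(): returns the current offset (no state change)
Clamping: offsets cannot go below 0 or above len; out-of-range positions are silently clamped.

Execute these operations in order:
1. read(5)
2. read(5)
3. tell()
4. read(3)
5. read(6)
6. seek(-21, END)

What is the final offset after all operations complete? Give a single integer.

Answer: 3

Derivation:
After 1 (read(5)): returned 'T4JHD', offset=5
After 2 (read(5)): returned 'SYMID', offset=10
After 3 (tell()): offset=10
After 4 (read(3)): returned '2CH', offset=13
After 5 (read(6)): returned '64VB3O', offset=19
After 6 (seek(-21, END)): offset=3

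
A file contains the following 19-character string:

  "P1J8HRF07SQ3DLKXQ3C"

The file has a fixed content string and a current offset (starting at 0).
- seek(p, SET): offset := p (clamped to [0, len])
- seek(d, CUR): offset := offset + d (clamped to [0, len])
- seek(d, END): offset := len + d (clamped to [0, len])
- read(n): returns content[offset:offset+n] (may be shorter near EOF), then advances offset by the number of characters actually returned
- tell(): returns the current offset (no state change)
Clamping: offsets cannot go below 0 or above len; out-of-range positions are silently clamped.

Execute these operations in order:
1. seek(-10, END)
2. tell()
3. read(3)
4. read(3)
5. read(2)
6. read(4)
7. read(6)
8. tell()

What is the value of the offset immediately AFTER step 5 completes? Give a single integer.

After 1 (seek(-10, END)): offset=9
After 2 (tell()): offset=9
After 3 (read(3)): returned 'SQ3', offset=12
After 4 (read(3)): returned 'DLK', offset=15
After 5 (read(2)): returned 'XQ', offset=17

Answer: 17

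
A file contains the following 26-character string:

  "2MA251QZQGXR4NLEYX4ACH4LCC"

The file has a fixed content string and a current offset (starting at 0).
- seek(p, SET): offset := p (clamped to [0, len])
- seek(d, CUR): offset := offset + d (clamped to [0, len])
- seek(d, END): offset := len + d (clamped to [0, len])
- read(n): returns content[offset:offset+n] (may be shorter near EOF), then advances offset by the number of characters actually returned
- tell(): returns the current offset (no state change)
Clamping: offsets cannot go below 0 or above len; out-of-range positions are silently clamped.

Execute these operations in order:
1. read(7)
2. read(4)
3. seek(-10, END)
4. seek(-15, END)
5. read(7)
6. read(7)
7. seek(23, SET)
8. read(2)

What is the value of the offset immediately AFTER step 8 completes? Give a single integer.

Answer: 25

Derivation:
After 1 (read(7)): returned '2MA251Q', offset=7
After 2 (read(4)): returned 'ZQGX', offset=11
After 3 (seek(-10, END)): offset=16
After 4 (seek(-15, END)): offset=11
After 5 (read(7)): returned 'R4NLEYX', offset=18
After 6 (read(7)): returned '4ACH4LC', offset=25
After 7 (seek(23, SET)): offset=23
After 8 (read(2)): returned 'LC', offset=25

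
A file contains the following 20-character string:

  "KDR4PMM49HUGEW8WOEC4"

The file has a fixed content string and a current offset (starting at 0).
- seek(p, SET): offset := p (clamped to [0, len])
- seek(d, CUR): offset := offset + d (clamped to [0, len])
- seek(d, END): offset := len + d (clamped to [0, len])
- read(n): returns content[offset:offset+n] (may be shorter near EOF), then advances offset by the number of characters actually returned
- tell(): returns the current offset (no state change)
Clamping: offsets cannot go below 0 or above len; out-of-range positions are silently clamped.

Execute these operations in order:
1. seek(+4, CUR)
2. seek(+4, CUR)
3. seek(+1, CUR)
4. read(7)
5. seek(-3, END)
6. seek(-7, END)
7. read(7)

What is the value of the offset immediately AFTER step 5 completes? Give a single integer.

After 1 (seek(+4, CUR)): offset=4
After 2 (seek(+4, CUR)): offset=8
After 3 (seek(+1, CUR)): offset=9
After 4 (read(7)): returned 'HUGEW8W', offset=16
After 5 (seek(-3, END)): offset=17

Answer: 17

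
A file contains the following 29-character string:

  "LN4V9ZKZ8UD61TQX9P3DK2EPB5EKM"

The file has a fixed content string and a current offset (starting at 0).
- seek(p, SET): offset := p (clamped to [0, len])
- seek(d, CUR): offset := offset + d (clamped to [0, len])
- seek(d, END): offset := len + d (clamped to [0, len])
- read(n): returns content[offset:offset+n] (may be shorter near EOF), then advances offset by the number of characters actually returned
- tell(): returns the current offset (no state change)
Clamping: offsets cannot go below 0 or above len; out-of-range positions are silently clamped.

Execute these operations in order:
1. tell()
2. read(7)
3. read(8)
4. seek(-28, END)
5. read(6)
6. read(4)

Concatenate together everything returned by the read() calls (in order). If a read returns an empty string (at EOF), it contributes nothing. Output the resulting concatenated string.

After 1 (tell()): offset=0
After 2 (read(7)): returned 'LN4V9ZK', offset=7
After 3 (read(8)): returned 'Z8UD61TQ', offset=15
After 4 (seek(-28, END)): offset=1
After 5 (read(6)): returned 'N4V9ZK', offset=7
After 6 (read(4)): returned 'Z8UD', offset=11

Answer: LN4V9ZKZ8UD61TQN4V9ZKZ8UD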